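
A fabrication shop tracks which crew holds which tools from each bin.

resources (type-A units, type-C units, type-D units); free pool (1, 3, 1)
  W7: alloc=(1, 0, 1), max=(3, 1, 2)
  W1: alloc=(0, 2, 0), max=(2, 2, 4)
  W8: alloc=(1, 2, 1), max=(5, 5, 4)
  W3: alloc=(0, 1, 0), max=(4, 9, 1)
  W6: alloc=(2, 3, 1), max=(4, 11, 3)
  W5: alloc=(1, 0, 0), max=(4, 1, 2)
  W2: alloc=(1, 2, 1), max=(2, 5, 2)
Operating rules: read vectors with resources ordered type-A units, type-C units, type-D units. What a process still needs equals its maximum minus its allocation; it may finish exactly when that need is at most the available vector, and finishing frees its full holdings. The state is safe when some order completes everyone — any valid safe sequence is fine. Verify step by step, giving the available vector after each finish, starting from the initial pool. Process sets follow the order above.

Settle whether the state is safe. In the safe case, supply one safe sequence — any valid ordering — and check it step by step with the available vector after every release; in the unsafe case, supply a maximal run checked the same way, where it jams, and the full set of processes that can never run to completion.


The state is SAFE; one workable sequence: W2, W7, W5, W8, W1, W3, W6.
Key observation: W2 is the earliest step where a requested resource binds exactly: need (1, 3, 1), pool (1, 3, 1) at its turn.
Verifying each step:
  pool = (1, 3, 1)
  W2 needs (1, 3, 1) <= (1, 3, 1) -> finishes; pool += (1, 2, 1) = (2, 5, 2)
  W7 needs (2, 1, 1) <= (2, 5, 2) -> finishes; pool += (1, 0, 1) = (3, 5, 3)
  W5 needs (3, 1, 2) <= (3, 5, 3) -> finishes; pool += (1, 0, 0) = (4, 5, 3)
  W8 needs (4, 3, 3) <= (4, 5, 3) -> finishes; pool += (1, 2, 1) = (5, 7, 4)
  W1 needs (2, 0, 4) <= (5, 7, 4) -> finishes; pool += (0, 2, 0) = (5, 9, 4)
  W3 needs (4, 8, 1) <= (5, 9, 4) -> finishes; pool += (0, 1, 0) = (5, 10, 4)
  W6 needs (2, 8, 2) <= (5, 10, 4) -> finishes; pool += (2, 3, 1) = (7, 13, 5)


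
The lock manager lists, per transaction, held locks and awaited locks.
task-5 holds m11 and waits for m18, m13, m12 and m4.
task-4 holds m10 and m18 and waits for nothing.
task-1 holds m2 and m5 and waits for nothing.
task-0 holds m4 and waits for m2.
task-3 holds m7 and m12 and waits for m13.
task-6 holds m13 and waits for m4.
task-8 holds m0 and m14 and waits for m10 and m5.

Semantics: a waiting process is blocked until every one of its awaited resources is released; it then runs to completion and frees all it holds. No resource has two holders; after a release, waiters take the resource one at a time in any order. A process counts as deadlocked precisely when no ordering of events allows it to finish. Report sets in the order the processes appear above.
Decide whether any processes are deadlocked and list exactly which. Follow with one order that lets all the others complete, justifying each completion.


No process is deadlocked.
Key observation: every chain of waits terminates; starting from the processes that wait on nothing, all the rest unlock in turn.
One completion order for the rest: task-1, task-0, task-6, task-3, task-4, task-5, task-8.
Walking it through:
  run task-1 (it waits on nothing); releases m2 and m5
  task-0 waits on m2 — all released -> runs and releases m4
  task-6 waits on m4 — all released -> runs and releases m13
  task-3 waits on m13 — all released -> runs and releases m7 and m12
  run task-4 (it waits on nothing); releases m10 and m18
  task-5 waits on m18, m13, m12 and m4 — all released -> runs and releases m11
  task-8 waits on m10 and m5 — all released -> runs and releases m0 and m14


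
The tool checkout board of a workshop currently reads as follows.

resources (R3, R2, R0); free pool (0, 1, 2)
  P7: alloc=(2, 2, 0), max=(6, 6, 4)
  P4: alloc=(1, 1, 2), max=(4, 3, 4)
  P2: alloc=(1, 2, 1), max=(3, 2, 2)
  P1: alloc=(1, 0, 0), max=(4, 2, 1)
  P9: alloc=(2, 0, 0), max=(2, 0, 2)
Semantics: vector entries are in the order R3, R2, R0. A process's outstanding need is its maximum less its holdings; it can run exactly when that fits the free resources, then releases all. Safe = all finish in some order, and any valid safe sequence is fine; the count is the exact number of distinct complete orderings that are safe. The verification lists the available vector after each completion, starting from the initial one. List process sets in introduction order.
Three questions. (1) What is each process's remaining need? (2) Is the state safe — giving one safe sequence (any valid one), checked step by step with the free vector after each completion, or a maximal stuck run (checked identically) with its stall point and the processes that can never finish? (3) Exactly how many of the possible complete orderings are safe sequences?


(1) Outstanding need per process (order R3, R2, R0):
  P7: (4, 4, 4)
  P4: (3, 2, 2)
  P2: (2, 0, 1)
  P1: (3, 2, 1)
  P9: (0, 0, 2)
(2) The state is SAFE; one workable sequence: P9, P2, P1, P4, P7.
Key observation: the first exact fit in this order is P9 — it needs (0, 0, 2) with (0, 1, 2) free, meeting a requested resource to the last unit.
Step-by-step check:
  pool = (0, 1, 2)
  P9 needs (0, 0, 2) <= (0, 1, 2) -> finishes; pool += (2, 0, 0) = (2, 1, 2)
  P2 needs (2, 0, 1) <= (2, 1, 2) -> finishes; pool += (1, 2, 1) = (3, 3, 3)
  P1 needs (3, 2, 1) <= (3, 3, 3) -> finishes; pool += (1, 0, 0) = (4, 3, 3)
  P4 needs (3, 2, 2) <= (4, 3, 3) -> finishes; pool += (1, 1, 2) = (5, 4, 5)
  P7 needs (4, 4, 4) <= (5, 4, 5) -> finishes; pool += (2, 2, 0) = (7, 6, 5)
(3) Precisely 3 of the possible complete orderings are safe sequences.


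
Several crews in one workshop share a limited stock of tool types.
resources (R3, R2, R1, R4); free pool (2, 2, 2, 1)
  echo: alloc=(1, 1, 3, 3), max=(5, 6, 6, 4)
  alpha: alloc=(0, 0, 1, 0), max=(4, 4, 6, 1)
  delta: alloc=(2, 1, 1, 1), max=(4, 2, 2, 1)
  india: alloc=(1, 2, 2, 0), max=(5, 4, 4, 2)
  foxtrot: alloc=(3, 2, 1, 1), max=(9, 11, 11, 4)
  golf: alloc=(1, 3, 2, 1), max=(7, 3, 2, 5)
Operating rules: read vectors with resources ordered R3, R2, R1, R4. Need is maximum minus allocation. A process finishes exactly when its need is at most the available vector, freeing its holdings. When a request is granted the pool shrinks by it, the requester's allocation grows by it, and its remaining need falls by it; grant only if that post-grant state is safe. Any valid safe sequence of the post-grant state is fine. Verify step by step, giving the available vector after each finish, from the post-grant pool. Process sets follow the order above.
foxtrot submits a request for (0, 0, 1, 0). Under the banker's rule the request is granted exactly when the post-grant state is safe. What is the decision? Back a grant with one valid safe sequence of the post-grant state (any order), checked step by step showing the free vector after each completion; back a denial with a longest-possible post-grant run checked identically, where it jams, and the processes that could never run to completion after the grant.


GRANT — the state after the grant stays safe, e.g. via delta, india, echo, alpha, golf, foxtrot.
Key observation: granting shrinks the pool to (2, 2, 1, 1), yet delta still fits and the chain goes through.
Verifying the post-grant state step by step:
  pool = (2, 2, 1, 1)
  run delta (needs (2, 1, 1, 0), free (2, 2, 1, 1)); after release of (2, 1, 1, 1) the pool is (4, 3, 2, 2)
  run india (needs (4, 2, 2, 2), free (4, 3, 2, 2)); after release of (1, 2, 2, 0) the pool is (5, 5, 4, 2)
  run echo (needs (4, 5, 3, 1), free (5, 5, 4, 2)); after release of (1, 1, 3, 3) the pool is (6, 6, 7, 5)
  run alpha (needs (4, 4, 5, 1), free (6, 6, 7, 5)); after release of (0, 0, 1, 0) the pool is (6, 6, 8, 5)
  run golf (needs (6, 0, 0, 4), free (6, 6, 8, 5)); after release of (1, 3, 2, 1) the pool is (7, 9, 10, 6)
  run foxtrot (needs (6, 9, 9, 3), free (7, 9, 10, 6)); after release of (3, 2, 2, 1) the pool is (10, 11, 12, 7)


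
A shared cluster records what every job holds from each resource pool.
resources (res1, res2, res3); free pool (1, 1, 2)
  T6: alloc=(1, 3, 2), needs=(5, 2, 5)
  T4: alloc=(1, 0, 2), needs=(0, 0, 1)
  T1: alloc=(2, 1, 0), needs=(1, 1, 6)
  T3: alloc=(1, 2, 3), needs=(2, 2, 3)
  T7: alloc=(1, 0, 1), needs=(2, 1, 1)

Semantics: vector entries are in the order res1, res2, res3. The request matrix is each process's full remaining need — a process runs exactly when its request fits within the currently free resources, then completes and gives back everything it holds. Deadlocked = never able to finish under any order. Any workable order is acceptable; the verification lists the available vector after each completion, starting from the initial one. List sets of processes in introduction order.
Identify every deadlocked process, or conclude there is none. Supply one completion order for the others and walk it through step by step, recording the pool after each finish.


Deadlocked: T6, T1 and T3.
Key observation: after T4, T7 the pool peaks at (3, 1, 5), and each blocked process is short somewhere: T6 on res1, res2; T1 on res3; T3 on res2.
One completion order for the rest: T4, T7. Walking it through:
  pool = (1, 1, 2)
  T4: need (0, 0, 1) fits (1, 1, 2); releases (1, 0, 2), pool now (2, 1, 4)
  T7: need (2, 1, 1) fits (2, 1, 4); releases (1, 0, 1), pool now (3, 1, 5)
None of the blocked processes ever fits:
  T6 cannot run: need (5, 2, 5) vs free (3, 1, 5) (insufficient res1 and res2)
  T1 cannot run: need (1, 1, 6) vs free (3, 1, 5) (insufficient res3)
  T3 cannot run: need (2, 2, 3) vs free (3, 1, 5) (insufficient res2)


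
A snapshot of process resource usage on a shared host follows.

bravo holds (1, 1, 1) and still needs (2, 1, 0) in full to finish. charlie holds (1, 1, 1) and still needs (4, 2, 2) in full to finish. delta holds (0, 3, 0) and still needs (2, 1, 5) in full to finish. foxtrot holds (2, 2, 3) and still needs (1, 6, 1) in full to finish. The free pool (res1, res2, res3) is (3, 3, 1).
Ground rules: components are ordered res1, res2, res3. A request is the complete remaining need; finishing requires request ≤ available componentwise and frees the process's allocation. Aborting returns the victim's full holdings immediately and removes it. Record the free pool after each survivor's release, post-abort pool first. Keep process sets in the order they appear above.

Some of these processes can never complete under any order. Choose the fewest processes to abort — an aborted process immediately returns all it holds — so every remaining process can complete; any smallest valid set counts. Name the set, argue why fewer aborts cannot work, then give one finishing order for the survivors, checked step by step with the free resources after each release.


Minimum abort set: foxtrot.
Key observation: before aborting foxtrot, delta was permanently blocked — no order could ever run it; afterwards it completes at step 2.
Minimality: the empty abort set fails — the state is deadlocked as it stands.
The survivors complete as bravo, delta, charlie. Verifying each step (starting from the post-abort pool):
  pool = (5, 5, 4)
  bravo: need (2, 1, 0) fits (5, 5, 4); releases (1, 1, 1), pool now (6, 6, 5)
  delta: need (2, 1, 5) fits (6, 6, 5); releases (0, 3, 0), pool now (6, 9, 5)
  charlie: need (4, 2, 2) fits (6, 9, 5); releases (1, 1, 1), pool now (7, 10, 6)


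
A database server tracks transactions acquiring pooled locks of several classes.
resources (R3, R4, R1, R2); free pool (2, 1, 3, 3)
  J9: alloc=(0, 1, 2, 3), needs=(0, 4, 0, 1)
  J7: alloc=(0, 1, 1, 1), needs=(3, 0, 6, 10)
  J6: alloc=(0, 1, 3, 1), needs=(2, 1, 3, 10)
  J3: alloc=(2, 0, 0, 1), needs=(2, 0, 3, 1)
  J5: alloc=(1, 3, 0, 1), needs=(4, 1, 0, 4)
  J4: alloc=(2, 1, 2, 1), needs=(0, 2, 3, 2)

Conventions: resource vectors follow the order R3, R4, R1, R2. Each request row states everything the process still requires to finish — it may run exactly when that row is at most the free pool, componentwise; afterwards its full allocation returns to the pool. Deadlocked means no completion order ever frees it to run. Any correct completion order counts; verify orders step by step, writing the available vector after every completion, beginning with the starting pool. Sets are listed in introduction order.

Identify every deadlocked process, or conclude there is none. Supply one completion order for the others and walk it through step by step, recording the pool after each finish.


Deadlocked set: J7 and J6.
Key observation: J3, J5, J9, J4 can finish, but then (7, 6, 7, 9) is all there is, and the blocked group's R2 demands exceed it.
One completion order for the rest: J3, J5, J9, J4. Verifying each step:
  pool = (2, 1, 3, 3)
  J3 needs (2, 0, 3, 1) <= (2, 1, 3, 3) -> finishes; pool += (2, 0, 0, 1) = (4, 1, 3, 4)
  J5 needs (4, 1, 0, 4) <= (4, 1, 3, 4) -> finishes; pool += (1, 3, 0, 1) = (5, 4, 3, 5)
  J9 needs (0, 4, 0, 1) <= (5, 4, 3, 5) -> finishes; pool += (0, 1, 2, 3) = (5, 5, 5, 8)
  J4 needs (0, 2, 3, 2) <= (5, 5, 5, 8) -> finishes; pool += (2, 1, 2, 1) = (7, 6, 7, 9)
The blocked processes can never fit:
  blocked: J7 wants (3, 0, 6, 10), pool (7, 6, 7, 9) — not enough R2
  blocked: J6 wants (2, 1, 3, 10), pool (7, 6, 7, 9) — not enough R2


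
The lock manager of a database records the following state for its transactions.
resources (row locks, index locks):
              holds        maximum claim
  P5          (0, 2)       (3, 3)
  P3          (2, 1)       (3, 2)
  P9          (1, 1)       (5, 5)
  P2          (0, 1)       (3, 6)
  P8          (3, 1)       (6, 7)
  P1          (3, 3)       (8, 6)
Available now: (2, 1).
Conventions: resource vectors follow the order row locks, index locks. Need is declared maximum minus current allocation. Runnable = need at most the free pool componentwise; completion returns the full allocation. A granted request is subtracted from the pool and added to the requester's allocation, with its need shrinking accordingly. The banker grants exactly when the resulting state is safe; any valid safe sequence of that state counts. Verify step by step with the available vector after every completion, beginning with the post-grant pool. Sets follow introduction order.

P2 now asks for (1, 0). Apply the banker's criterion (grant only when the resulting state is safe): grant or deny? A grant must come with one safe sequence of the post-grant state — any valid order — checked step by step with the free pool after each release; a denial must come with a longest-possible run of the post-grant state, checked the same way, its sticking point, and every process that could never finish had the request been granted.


DENY. Granting would leave the state unsafe.
Key observation: after P3, P5 the pool peaks at (3, 4), and each blocked process is short somewhere: P9 on row locks; P2 on index locks; P8 on index locks; P1 on row locks.
After a pretend grant, a maximal execution: P3, P5 — then nothing else fits. Step-by-step check:
  pool = (1, 1)
  P3: need (1, 1) fits (1, 1); releases (2, 1), pool now (3, 2)
  P5: need (3, 1) fits (3, 2); releases (0, 2), pool now (3, 4)
  P9 still needs (4, 4) but only (3, 4) is free — short on row locks
  P2 still needs (2, 5) but only (3, 4) is free — short on index locks
  P8 still needs (3, 6) but only (3, 4) is free — short on index locks
  P1 still needs (5, 3) but only (3, 4) is free — short on row locks
Post-grant, the permanently blocked set is P9, P2, P8 and P1.


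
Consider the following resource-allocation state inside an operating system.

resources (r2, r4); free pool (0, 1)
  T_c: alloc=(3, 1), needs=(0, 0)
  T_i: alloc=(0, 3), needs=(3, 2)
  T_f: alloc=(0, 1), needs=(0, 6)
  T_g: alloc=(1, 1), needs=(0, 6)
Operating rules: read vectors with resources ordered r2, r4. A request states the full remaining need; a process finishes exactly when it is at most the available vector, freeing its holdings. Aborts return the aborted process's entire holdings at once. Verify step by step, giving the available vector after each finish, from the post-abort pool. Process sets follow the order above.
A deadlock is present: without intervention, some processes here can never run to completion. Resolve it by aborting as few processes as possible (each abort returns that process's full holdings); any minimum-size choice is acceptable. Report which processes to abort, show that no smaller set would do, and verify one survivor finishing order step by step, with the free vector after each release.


Minimum abort set: T_f.
Key observation: the deadlocked T_g becomes finishable only because T_f released (0, 1); it completes at step 3 below.
Why nothing smaller works: aborting no one leaves the state deadlocked as given.
Survivors finish in the order: T_c, T_i, T_g. Step-by-step check (pool after the aborts first):
  pool = (0, 2)
  T_c: need (0, 0) fits (0, 2); releases (3, 1), pool now (3, 3)
  T_i: need (3, 2) fits (3, 3); releases (0, 3), pool now (3, 6)
  T_g: need (0, 6) fits (3, 6); releases (1, 1), pool now (4, 7)


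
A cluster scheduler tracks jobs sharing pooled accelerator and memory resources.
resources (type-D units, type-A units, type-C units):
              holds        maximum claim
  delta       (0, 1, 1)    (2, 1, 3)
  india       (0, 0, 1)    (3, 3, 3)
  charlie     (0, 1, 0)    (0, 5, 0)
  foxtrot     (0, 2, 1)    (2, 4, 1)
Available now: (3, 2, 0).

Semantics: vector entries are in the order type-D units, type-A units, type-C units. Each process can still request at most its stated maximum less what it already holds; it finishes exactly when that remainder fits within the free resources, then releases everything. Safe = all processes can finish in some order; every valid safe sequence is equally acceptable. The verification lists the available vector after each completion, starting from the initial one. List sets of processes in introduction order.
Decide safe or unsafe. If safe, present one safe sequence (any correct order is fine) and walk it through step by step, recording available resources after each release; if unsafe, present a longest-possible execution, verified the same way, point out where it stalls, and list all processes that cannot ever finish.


UNSAFE — no complete ordering exists.
Key observation: after foxtrot, charlie complete, (3, 5, 1) is the best the pool ever gets, yet each leftover process wants more type-C units.
The run foxtrot, charlie cannot be extended any further. Step-by-step check:
  pool = (3, 2, 0)
  foxtrot: need (2, 2, 0) fits (3, 2, 0); releases (0, 2, 1), pool now (3, 4, 1)
  charlie: need (0, 4, 0) fits (3, 4, 1); releases (0, 1, 0), pool now (3, 5, 1)
  delta still needs (2, 0, 2) but only (3, 5, 1) is free — short on type-C units
  india still needs (3, 3, 2) but only (3, 5, 1) is free — short on type-C units
Processes that can never finish: delta and india.


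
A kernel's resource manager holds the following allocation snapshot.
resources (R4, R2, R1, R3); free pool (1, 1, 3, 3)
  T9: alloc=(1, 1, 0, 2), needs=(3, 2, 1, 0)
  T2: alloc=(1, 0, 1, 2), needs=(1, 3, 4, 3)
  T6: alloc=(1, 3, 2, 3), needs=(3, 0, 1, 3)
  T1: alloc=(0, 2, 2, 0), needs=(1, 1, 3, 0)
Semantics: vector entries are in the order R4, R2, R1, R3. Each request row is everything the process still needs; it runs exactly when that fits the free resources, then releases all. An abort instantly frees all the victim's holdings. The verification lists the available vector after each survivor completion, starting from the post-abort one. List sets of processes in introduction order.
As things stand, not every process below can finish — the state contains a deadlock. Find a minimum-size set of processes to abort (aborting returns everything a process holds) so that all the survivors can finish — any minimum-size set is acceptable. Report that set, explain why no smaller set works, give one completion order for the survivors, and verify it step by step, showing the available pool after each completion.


The answer: abort T6.
Key observation: T9 could never have finished before the abort; with (1, 3, 2, 3) returned by T6, it fits at step 2.
Why nothing smaller works: aborting no one leaves the state deadlocked as given.
One survivor order: T2, T9, T1. Check, step by step (post-abort pool first):
  pool = (2, 4, 5, 6)
  T2 needs (1, 3, 4, 3) <= (2, 4, 5, 6) -> finishes; pool += (1, 0, 1, 2) = (3, 4, 6, 8)
  T9 needs (3, 2, 1, 0) <= (3, 4, 6, 8) -> finishes; pool += (1, 1, 0, 2) = (4, 5, 6, 10)
  T1 needs (1, 1, 3, 0) <= (4, 5, 6, 10) -> finishes; pool += (0, 2, 2, 0) = (4, 7, 8, 10)


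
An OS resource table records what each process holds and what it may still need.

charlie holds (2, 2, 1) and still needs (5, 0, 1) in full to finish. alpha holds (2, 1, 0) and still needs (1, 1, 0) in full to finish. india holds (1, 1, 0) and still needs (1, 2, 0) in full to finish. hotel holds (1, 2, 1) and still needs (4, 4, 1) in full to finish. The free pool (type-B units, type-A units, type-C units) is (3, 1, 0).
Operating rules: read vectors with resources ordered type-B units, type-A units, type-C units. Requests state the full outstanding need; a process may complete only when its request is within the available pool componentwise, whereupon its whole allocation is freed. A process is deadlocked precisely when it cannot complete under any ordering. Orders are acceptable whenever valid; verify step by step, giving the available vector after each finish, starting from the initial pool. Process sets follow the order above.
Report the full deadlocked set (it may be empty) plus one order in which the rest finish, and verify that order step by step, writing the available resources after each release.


The deadlocked set is charlie and hotel.
Key observation: type-C units is the bottleneck — with alpha, india done the pool holds (6, 3, 0), short of every remaining need.
A valid finishing order for the others: alpha, india. Step-by-step check:
  pool = (3, 1, 0)
  run alpha (needs (1, 1, 0), free (3, 1, 0)); after release of (2, 1, 0) the pool is (5, 2, 0)
  run india (needs (1, 2, 0), free (5, 2, 0)); after release of (1, 1, 0) the pool is (6, 3, 0)
None of the blocked processes ever fits:
  blocked: charlie wants (5, 0, 1), pool (6, 3, 0) — not enough type-C units
  blocked: hotel wants (4, 4, 1), pool (6, 3, 0) — not enough type-A units and type-C units


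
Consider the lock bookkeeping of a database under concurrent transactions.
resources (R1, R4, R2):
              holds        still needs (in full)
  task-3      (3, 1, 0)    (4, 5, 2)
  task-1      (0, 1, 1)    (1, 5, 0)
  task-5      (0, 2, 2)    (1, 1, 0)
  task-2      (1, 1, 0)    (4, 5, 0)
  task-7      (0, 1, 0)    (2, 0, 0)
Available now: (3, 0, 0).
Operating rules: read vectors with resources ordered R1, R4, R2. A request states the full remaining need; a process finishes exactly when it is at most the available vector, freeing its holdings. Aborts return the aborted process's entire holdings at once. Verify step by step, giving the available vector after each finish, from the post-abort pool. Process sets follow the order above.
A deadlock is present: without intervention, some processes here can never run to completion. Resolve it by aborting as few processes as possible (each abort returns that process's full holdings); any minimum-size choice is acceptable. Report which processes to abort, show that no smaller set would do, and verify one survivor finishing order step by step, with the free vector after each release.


The answer: abort task-1 and task-2.
Key observation: task-3 was stuck for good until task-1 and task-2 gave back (1, 2, 1); in the order shown it finishes at step 3.
Why nothing smaller works — every single abort fails: task-3 alone leaves task-1 blocked (short on R4); task-1 alone leaves task-3 blocked (short on R1 and R4); task-5 alone leaves task-3 blocked (short on R1 and R4); task-2 alone leaves task-3 blocked (short on R4); task-7 alone leaves task-3 blocked (short on R1 and R4).
The survivors complete as task-7, task-5, task-3. Check, step by step (starting from the post-abort pool):
  pool = (4, 2, 1)
  task-7 needs (2, 0, 0) <= (4, 2, 1) -> finishes; pool += (0, 1, 0) = (4, 3, 1)
  task-5 needs (1, 1, 0) <= (4, 3, 1) -> finishes; pool += (0, 2, 2) = (4, 5, 3)
  task-3 needs (4, 5, 2) <= (4, 5, 3) -> finishes; pool += (3, 1, 0) = (7, 6, 3)


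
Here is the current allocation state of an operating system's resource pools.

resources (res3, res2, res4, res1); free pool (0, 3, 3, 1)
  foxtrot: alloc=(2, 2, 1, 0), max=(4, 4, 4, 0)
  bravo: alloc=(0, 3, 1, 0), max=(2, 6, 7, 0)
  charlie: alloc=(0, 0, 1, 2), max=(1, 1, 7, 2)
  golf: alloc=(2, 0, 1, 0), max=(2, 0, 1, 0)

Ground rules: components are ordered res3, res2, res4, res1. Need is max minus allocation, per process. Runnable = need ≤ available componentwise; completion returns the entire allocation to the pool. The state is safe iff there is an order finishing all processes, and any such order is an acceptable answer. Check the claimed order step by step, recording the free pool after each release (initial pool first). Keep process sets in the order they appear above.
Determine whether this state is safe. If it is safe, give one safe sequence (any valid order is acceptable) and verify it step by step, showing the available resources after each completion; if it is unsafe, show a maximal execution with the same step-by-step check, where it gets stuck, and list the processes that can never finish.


The state is UNSAFE.
Key observation: the pool after golf, foxtrot is (4, 5, 5, 1); every surviving request exceeds it in res4, so progress ends there.
A maximal execution: golf, foxtrot — then nothing else fits. Check, step by step:
  pool = (0, 3, 3, 1)
  golf needs (0, 0, 0, 0) <= (0, 3, 3, 1) -> finishes; pool += (2, 0, 1, 0) = (2, 3, 4, 1)
  foxtrot needs (2, 2, 3, 0) <= (2, 3, 4, 1) -> finishes; pool += (2, 2, 1, 0) = (4, 5, 5, 1)
  bravo cannot run: need (2, 3, 6, 0) vs free (4, 5, 5, 1) (insufficient res4)
  charlie cannot run: need (1, 1, 6, 0) vs free (4, 5, 5, 1) (insufficient res4)
Never able to finish: bravo and charlie.


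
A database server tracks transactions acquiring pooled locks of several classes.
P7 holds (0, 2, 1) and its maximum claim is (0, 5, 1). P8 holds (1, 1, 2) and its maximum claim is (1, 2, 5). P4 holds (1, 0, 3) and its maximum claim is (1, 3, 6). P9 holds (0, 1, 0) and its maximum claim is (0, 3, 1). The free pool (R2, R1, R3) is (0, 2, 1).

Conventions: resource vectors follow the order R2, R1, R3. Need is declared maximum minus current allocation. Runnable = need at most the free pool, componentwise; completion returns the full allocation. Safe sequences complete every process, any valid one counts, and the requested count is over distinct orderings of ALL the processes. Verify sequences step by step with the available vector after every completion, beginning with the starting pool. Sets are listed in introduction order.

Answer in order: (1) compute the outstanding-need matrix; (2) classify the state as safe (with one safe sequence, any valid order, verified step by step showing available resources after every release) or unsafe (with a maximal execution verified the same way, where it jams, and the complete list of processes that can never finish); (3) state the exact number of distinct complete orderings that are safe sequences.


(1) Remaining need (order R2, R1, R3):
  P7: (0, 3, 0)
  P8: (0, 1, 3)
  P4: (0, 3, 3)
  P9: (0, 2, 1)
(2) The state is UNSAFE.
Key observation: no order helps: past P9, P7, the free pool tops out at (0, 5, 2), below what each blocked process needs in R3.
The run P9, P7 cannot be extended any further. Step-by-step check:
  pool = (0, 2, 1)
  P9: need (0, 2, 1) fits (0, 2, 1); releases (0, 1, 0), pool now (0, 3, 1)
  P7: need (0, 3, 0) fits (0, 3, 1); releases (0, 2, 1), pool now (0, 5, 2)
  P8 still needs (0, 1, 3) but only (0, 5, 2) is free — short on R3
  P4 still needs (0, 3, 3) but only (0, 5, 2) is free — short on R3
Processes that can never finish: P8 and P4.
(3) The exact count: 0 of the possible complete orderings are safe sequences.


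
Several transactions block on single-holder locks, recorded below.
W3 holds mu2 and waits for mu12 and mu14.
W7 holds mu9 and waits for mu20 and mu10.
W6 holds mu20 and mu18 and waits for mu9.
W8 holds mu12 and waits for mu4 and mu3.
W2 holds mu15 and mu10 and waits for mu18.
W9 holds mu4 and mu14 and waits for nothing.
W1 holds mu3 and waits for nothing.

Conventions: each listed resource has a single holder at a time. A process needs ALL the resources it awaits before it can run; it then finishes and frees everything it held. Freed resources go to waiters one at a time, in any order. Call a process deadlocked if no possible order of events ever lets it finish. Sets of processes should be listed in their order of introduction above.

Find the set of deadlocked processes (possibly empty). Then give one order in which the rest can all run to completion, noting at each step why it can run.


The deadlocked set is W7, W6 and W2.
Key observation: the waits loop around W7 -> W6 -> W7 with no way out; W2 is caught in further circular waits.
A valid finishing order for the others: W9, W1, W8, W3.
Walking it through:
  run W9 (it waits on nothing); releases mu4 and mu14
  run W1 (it waits on nothing); releases mu3
  W8: everything it awaited (mu4 and mu3) is free; runs, freeing mu12
  W3: everything it awaited (mu12 and mu14) is free; runs, freeing mu2


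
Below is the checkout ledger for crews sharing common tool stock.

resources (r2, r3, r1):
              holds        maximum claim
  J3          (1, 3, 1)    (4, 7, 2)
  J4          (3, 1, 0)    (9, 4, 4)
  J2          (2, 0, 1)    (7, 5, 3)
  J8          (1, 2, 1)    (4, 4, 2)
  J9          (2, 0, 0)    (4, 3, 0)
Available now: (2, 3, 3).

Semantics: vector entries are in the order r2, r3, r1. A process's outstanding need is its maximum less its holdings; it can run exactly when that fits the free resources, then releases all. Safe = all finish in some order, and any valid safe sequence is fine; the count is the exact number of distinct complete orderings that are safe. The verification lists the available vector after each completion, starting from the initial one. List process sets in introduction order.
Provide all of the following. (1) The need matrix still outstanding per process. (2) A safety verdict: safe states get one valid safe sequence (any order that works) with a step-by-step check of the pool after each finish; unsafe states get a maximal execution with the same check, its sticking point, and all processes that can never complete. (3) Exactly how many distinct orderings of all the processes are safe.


(1) Need matrix, components ordered r2, r3, r1:
  J3: (3, 4, 1)
  J4: (6, 3, 4)
  J2: (5, 5, 2)
  J8: (3, 2, 1)
  J9: (2, 3, 0)
(2) SAFE, for example via the order J9, J8, J2, J3, J4.
Key observation: J9 is the earliest step where a requested resource binds exactly: need (2, 3, 0), pool (2, 3, 3) at its turn.
Verifying each step:
  pool = (2, 3, 3)
  J9 needs (2, 3, 0) <= (2, 3, 3) -> finishes; pool += (2, 0, 0) = (4, 3, 3)
  J8 needs (3, 2, 1) <= (4, 3, 3) -> finishes; pool += (1, 2, 1) = (5, 5, 4)
  J2 needs (5, 5, 2) <= (5, 5, 4) -> finishes; pool += (2, 0, 1) = (7, 5, 5)
  J3 needs (3, 4, 1) <= (7, 5, 5) -> finishes; pool += (1, 3, 1) = (8, 8, 6)
  J4 needs (6, 3, 4) <= (8, 8, 6) -> finishes; pool += (3, 1, 0) = (11, 9, 6)
(3) Precisely 4 of the possible complete orderings are safe sequences.


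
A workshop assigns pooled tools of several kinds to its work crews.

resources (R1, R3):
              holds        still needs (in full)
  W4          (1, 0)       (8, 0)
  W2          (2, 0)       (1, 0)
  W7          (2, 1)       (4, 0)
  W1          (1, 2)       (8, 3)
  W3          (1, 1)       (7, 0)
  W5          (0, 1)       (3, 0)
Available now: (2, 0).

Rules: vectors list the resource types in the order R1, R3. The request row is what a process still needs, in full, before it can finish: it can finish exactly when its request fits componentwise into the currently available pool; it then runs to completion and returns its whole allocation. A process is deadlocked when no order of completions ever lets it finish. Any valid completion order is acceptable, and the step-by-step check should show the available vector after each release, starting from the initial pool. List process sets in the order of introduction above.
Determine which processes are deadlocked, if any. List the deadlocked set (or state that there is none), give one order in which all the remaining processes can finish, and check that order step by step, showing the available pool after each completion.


Deadlocked: W4, W1 and W3.
Key observation: once W2, W5, W7 finish, the pool peaks at (6, 2) — and every remaining process still needs more R1 than that.
The rest can finish in the order W2, W5, W7. Step-by-step check:
  pool = (2, 0)
  run W2 (needs (1, 0), free (2, 0)); after release of (2, 0) the pool is (4, 0)
  run W5 (needs (3, 0), free (4, 0)); after release of (0, 1) the pool is (4, 1)
  run W7 (needs (4, 0), free (4, 1)); after release of (2, 1) the pool is (6, 2)
None of the blocked processes ever fits:
  W4 still needs (8, 0) but only (6, 2) is free — short on R1
  W1 still needs (8, 3) but only (6, 2) is free — short on R1 and R3
  W3 still needs (7, 0) but only (6, 2) is free — short on R1


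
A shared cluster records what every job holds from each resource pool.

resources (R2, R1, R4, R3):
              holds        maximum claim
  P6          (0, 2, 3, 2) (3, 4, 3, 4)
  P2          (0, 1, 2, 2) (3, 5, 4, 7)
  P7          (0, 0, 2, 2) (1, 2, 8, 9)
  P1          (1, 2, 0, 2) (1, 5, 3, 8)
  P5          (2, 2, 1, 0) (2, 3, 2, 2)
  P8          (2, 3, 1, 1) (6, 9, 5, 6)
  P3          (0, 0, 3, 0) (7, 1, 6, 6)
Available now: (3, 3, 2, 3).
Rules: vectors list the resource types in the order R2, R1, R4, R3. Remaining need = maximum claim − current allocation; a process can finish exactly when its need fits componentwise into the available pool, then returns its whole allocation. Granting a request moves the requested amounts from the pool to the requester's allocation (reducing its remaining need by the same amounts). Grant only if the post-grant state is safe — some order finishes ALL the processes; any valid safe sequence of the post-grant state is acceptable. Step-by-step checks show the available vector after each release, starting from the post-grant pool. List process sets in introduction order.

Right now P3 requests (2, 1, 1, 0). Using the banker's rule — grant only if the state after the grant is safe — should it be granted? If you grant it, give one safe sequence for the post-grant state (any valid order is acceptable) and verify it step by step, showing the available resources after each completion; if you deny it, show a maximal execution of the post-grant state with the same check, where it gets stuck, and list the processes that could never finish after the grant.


GRANT: granting preserves safety; a valid post-grant sequence is P5, P6, P2, P7, P1, P8, P3.
Key observation: post-grant, (1, 2, 1, 3) remains, and an order beginning with P5 completes everyone.
Verifying the post-grant state step by step:
  pool = (1, 2, 1, 3)
  P5: need (0, 1, 1, 2) fits (1, 2, 1, 3); releases (2, 2, 1, 0), pool now (3, 4, 2, 3)
  P6: need (3, 2, 0, 2) fits (3, 4, 2, 3); releases (0, 2, 3, 2), pool now (3, 6, 5, 5)
  P2: need (3, 4, 2, 5) fits (3, 6, 5, 5); releases (0, 1, 2, 2), pool now (3, 7, 7, 7)
  P7: need (1, 2, 6, 7) fits (3, 7, 7, 7); releases (0, 0, 2, 2), pool now (3, 7, 9, 9)
  P1: need (0, 3, 3, 6) fits (3, 7, 9, 9); releases (1, 2, 0, 2), pool now (4, 9, 9, 11)
  P8: need (4, 6, 4, 5) fits (4, 9, 9, 11); releases (2, 3, 1, 1), pool now (6, 12, 10, 12)
  P3: need (5, 0, 2, 6) fits (6, 12, 10, 12); releases (2, 1, 4, 0), pool now (8, 13, 14, 12)


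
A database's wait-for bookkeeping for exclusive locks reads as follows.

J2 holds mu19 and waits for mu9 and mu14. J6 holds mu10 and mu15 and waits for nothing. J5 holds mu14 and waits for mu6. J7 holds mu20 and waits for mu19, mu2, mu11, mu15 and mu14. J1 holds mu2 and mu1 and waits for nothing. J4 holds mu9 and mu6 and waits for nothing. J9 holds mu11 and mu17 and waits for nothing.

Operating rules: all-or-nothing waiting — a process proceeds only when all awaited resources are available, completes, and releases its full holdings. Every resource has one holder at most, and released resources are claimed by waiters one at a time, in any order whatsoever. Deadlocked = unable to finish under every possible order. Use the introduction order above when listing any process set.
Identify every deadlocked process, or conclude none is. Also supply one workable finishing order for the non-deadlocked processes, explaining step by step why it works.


The deadlocked set is empty.
Key observation: although several processes wait, no cycle exists — each chain bottoms out at a free runner.
The rest can finish in the order J4, J6, J5, J1, J9, J2, J7.
Step-by-step check:
  J4: no waits; runs immediately, freeing mu9 and mu6
  J6: no waits; runs immediately, freeing mu10 and mu15
  J5 waits on mu6 — all released -> runs and releases mu14
  J1: no waits; runs immediately, freeing mu2 and mu1
  J9: no waits; runs immediately, freeing mu11 and mu17
  J2 waits on mu9 and mu14 — all released -> runs and releases mu19
  J7 waits on mu19, mu2, mu11, mu15 and mu14 — all released -> runs and releases mu20


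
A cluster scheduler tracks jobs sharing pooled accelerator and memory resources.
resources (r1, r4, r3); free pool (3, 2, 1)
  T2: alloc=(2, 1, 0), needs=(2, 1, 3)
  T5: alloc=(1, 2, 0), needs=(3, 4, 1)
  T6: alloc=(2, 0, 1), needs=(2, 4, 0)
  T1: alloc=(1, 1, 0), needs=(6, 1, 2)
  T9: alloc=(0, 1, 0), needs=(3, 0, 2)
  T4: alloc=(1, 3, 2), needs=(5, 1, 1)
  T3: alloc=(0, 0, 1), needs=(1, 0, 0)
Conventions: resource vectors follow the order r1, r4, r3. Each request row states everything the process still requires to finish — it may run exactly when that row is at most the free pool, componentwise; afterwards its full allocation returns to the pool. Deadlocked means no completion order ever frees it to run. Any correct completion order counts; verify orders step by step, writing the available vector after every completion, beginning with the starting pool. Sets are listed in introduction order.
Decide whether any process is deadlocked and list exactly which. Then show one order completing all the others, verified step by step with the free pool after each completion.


Deadlocked: T2, T5, T6, T1 and T4.
Key observation: after T3, T9 the pool peaks at (3, 3, 2), and each blocked process is short somewhere: T2 on r3; T5 on r4; T6 on r4; T1 on r1; T4 on r1.
One completion order for the rest: T3, T9. Verifying each step:
  pool = (3, 2, 1)
  run T3 (needs (1, 0, 0), free (3, 2, 1)); after release of (0, 0, 1) the pool is (3, 2, 2)
  run T9 (needs (3, 0, 2), free (3, 2, 2)); after release of (0, 1, 0) the pool is (3, 3, 2)
The blocked processes can never fit:
  T2 still needs (2, 1, 3) but only (3, 3, 2) is free — short on r3
  T5 still needs (3, 4, 1) but only (3, 3, 2) is free — short on r4
  T6 still needs (2, 4, 0) but only (3, 3, 2) is free — short on r4
  T1 still needs (6, 1, 2) but only (3, 3, 2) is free — short on r1
  T4 still needs (5, 1, 1) but only (3, 3, 2) is free — short on r1


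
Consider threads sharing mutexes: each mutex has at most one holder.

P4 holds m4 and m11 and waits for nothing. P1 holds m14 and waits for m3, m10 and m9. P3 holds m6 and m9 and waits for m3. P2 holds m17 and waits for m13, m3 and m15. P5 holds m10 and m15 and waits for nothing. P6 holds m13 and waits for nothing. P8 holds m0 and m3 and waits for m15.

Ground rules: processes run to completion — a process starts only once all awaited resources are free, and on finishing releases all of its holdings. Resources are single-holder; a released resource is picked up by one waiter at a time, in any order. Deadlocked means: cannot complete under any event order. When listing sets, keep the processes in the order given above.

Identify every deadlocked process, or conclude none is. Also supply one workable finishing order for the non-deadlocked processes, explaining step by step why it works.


Nothing here is deadlocked.
Key observation: although several processes wait, no cycle exists — each chain bottoms out at a free runner.
A valid finishing order for the others: P6, P5, P8, P3, P2, P1, P4.
Verifying each step:
  run P6 (it waits on nothing); releases m13
  run P5 (it waits on nothing); releases m10 and m15
  P8: everything it awaited (m15) is free; runs, freeing m0 and m3
  P3: everything it awaited (m3) is free; runs, freeing m6 and m9
  P2: everything it awaited (m13, m3 and m15) is free; runs, freeing m17
  P1: everything it awaited (m3, m10 and m9) is free; runs, freeing m14
  run P4 (it waits on nothing); releases m4 and m11
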